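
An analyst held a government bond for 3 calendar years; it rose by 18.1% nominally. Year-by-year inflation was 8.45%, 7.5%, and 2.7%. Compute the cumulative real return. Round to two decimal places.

Cumulative inflation factor: 1.0845 × 1.075 × 1.027 ≈ 1.19732.
Nominal growth factor: 1.18100. Real growth factor = 1.18100 / 1.19732 ≈ 0.98637.
Total real return ≈ -1.3626%.

-1.36%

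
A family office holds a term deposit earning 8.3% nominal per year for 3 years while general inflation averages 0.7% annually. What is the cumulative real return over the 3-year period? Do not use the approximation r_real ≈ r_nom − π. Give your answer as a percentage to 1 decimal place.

The annual real rate is (1+8.3%)/(1+0.7%) − 1 = 7.5472%.
Compounded over 3 years: (1 + 0.075472)^3 − 1 ≈ 0.24393.

24.4%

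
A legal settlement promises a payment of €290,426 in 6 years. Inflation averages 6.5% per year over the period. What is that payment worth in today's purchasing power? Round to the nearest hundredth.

€199,038.85

Price-level factor over 6 years: (1 + 6.5%)^6 ≈ 1.4591422965.
Purchasing power today: €290,426 divided by that factor.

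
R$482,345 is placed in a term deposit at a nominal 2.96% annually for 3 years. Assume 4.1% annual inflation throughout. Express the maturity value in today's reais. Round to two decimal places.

R$466,671.41

Nominal value at maturity: R$482,345 × (1 + 2.96%)^3 ≈ R$526,457.58.
Price-level factor over 3 years: (1 + 4.1%)^3 = 1.128111921.
The maturity value deflated by that factor is the answer in today's purchasing power.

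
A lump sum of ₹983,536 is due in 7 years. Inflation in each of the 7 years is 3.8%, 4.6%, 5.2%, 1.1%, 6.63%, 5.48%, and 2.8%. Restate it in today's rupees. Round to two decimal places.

Price-level factor over 7 years: 1.038 × 1.046 × 1.052 × 1.011 × 1.0663 × 1.0548 × 1.028 ≈ 1.3351761882.
Purchasing power today: ₹983,536 divided by that factor.

₹736,633.87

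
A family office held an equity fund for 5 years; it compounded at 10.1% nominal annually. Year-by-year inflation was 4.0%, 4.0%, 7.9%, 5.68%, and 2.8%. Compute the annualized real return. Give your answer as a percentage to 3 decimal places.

4.996%

Cumulative inflation factor: 1.040 × 1.040 × 1.079 × 1.0568 × 1.028 ≈ 1.26787.
Nominal growth factor: 1.61784. Real growth factor = 1.61784 / 1.26787 ≈ 1.27603.
Annualized: 1.27603^(1/5) − 1 ≈ 0.04996.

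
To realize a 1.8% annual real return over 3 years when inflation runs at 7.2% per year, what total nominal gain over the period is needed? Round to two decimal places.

Required annual nominal rate: (1+1.8%)(1+7.2%) − 1 = 9.1296%.
Cumulative over 3 years: (1 + 0.091296)^3 − 1 ≈ 0.29965.

29.97%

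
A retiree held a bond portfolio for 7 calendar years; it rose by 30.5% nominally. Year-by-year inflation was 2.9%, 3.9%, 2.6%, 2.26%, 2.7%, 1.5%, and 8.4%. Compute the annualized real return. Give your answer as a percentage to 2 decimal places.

0.42%

Cumulative inflation factor: 1.029 × 1.039 × 1.026 × 1.0226 × 1.027 × 1.015 × 1.084 ≈ 1.26751.
Nominal growth factor: 1.30500. Real growth factor = 1.30500 / 1.26751 ≈ 1.02958.
Annualized: 1.02958^(1/7) − 1 ≈ 0.00417.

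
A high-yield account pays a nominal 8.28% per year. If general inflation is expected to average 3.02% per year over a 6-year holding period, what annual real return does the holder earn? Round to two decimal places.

With constant rates the annual real return is the same each year: (1+8.28%)/(1+3.02%) − 1 = 0.05106.

5.11%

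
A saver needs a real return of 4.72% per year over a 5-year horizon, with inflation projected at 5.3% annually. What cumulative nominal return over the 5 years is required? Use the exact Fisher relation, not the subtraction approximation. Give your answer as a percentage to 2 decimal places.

Required annual nominal rate: (1+4.72%)(1+5.3%) − 1 = 10.27016%.
Cumulative over 5 years: (1 + 0.1027016)^5 − 1 ≈ 0.63038.

63.04%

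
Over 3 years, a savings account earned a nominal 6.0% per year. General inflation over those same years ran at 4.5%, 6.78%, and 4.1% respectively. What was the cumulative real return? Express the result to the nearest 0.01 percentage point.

Cumulative inflation factor: 1.045 × 1.0678 × 1.041 ≈ 1.16160.
Nominal growth factor: 1.19102. Real growth factor = 1.19102 / 1.16160 ≈ 1.02532.
Total real return ≈ 2.5323%.

2.53%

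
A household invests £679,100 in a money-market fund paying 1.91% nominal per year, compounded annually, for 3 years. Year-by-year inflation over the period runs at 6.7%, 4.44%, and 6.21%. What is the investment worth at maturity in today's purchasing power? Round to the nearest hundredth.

£607,277.85

Nominal value at maturity: £679,100 × (1 + 1.91%)^3 ≈ £718,760.39.
Price-level factor over 3 years: 1.067 × 1.0444 × 1.0621 ≈ 1.1835774751.
The maturity value deflated by that factor is the answer in today's purchasing power.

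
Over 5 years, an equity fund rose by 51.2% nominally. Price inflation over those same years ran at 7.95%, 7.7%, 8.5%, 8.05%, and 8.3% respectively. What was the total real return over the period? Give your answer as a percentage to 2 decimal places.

Cumulative inflation factor: 1.0795 × 1.077 × 1.085 × 1.0805 × 1.083 ≈ 1.47612.
Nominal growth factor: 1.51200. Real growth factor = 1.51200 / 1.47612 ≈ 1.02431.
Total real return ≈ 2.4308%.

2.43%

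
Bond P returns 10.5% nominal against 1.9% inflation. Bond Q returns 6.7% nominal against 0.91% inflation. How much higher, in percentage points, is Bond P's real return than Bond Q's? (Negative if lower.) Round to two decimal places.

Bond P real return: 1.105/1.019 − 1 = 8.440%.
Bond Q real return: 1.067/1.0091 − 1 = 5.738%.
Difference: 8.440 − 5.738 = 2.702 pp.

2.70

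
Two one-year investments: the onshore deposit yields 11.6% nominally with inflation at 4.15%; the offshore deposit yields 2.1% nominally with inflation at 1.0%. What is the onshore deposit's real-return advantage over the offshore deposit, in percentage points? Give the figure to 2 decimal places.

The onshore deposit real return: 1.116/1.0415 − 1 = 7.153%.
The offshore deposit real return: 1.021/1.010 − 1 = 1.089%.
Difference: 7.153 − 1.089 = 6.064 pp.

6.06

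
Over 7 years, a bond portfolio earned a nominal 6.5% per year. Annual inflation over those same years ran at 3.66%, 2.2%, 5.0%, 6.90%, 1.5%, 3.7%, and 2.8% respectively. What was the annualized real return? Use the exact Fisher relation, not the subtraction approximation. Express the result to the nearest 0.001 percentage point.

Cumulative inflation factor: 1.0366 × 1.022 × 1.050 × 1.0690 × 1.015 × 1.037 × 1.028 ≈ 1.28667.
Nominal growth factor: 1.55399. Real growth factor = 1.55399 / 1.28667 ≈ 1.20776.
Annualized: 1.20776^(1/7) − 1 ≈ 0.02733.

2.733%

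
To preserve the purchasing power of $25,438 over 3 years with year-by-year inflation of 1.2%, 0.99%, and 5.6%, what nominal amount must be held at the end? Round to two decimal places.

Cumulative price-level factor: 1.012 × 1.0099 × 1.056 = 1.0792518528.
Multiplying $25,438 by the price-level factor gives the future nominal sum.

$27,454.01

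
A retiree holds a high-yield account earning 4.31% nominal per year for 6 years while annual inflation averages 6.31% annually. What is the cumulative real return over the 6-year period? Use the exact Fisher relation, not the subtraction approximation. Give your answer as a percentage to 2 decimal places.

The annual real rate is (1+4.31%)/(1+6.31%) − 1 = -1.8813%.
Compounded over 6 years: (1 + -0.018813)^6 − 1 ≈ -0.10770.

-10.77%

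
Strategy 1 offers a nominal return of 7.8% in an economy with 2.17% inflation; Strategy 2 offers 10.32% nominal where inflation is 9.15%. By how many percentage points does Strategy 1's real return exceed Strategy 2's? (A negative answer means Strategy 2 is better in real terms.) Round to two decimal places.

4.44

Strategy 1 real return: 1.078/1.0217 − 1 = 5.510%.
Strategy 2 real return: 1.1032/1.0915 − 1 = 1.072%.
Difference: 5.510 − 1.072 = 4.438 pp.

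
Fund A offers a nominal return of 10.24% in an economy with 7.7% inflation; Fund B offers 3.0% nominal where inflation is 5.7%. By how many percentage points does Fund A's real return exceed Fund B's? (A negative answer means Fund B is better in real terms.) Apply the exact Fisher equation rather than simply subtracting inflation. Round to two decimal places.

Fund A real return: 1.1024/1.077 − 1 = 2.358%.
Fund B real return: 1.030/1.057 − 1 = -2.554%.
Difference: 2.358 − (-2.554) = 4.912 pp.

4.91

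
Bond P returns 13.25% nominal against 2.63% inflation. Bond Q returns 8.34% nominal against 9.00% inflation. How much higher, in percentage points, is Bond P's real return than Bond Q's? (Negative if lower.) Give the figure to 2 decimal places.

10.95

Bond P real return: 1.1325/1.0263 − 1 = 10.348%.
Bond Q real return: 1.0834/1.0900 − 1 = -0.606%.
Difference: 10.348 − (-0.606) = 10.954 pp.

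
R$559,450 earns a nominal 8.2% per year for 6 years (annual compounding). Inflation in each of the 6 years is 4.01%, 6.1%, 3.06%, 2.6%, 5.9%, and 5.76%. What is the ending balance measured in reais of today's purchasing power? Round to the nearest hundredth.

Nominal value at maturity: R$559,450 × (1 + 8.2%)^6 ≈ R$897,686.81.
Price-level factor over 6 years: 1.0401 × 1.061 × 1.0306 × 1.026 × 1.059 × 1.0576 ≈ 1.3069090984.
Dividing the nominal maturity value by the price-level factor gives the value in today's money.

R$686,877.77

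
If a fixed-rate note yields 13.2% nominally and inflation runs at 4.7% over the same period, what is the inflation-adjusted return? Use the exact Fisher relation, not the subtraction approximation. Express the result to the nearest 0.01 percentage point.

8.12%

Real return via the Fisher equation: (1 + 13.2%)/(1 + 4.7%) − 1 = 1.132/1.047 − 1 ≈ 0.08118.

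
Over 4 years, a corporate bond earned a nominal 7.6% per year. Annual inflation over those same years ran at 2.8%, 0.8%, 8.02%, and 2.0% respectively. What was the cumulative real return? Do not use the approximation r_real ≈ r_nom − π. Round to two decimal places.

Cumulative inflation factor: 1.028 × 1.008 × 1.0802 × 1.020 ≈ 1.14172.
Nominal growth factor: 1.34045. Real growth factor = 1.34045 / 1.14172 ≈ 1.17406.
Total real return ≈ 17.4062%.

17.41%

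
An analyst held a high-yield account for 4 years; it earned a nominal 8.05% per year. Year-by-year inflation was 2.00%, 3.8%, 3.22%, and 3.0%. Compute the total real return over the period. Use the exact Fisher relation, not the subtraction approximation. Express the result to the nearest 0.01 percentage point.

Cumulative inflation factor: 1.0200 × 1.038 × 1.0322 × 1.030 ≈ 1.12564.
Nominal growth factor: 1.36301. Real growth factor = 1.36301 / 1.12564 ≈ 1.21088.
Total real return ≈ 21.0878%.

21.09%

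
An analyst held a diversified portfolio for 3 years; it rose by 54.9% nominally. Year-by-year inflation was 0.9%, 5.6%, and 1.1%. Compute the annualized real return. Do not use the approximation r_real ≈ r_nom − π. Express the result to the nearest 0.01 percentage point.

Cumulative inflation factor: 1.009 × 1.056 × 1.011 ≈ 1.07722.
Nominal growth factor: 1.54900. Real growth factor = 1.54900 / 1.07722 ≈ 1.43795.
Annualized: 1.43795^(1/3) − 1 ≈ 0.12871.

12.87%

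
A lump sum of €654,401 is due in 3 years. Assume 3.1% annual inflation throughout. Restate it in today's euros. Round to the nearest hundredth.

Price-level factor over 3 years: (1 + 3.1%)^3 = 1.095912791.
Purchasing power today: €654,401 divided by that factor.

€597,128.72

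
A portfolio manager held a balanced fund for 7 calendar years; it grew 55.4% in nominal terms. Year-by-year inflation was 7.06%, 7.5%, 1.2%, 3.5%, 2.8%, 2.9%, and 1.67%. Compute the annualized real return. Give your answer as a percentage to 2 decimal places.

Cumulative inflation factor: 1.0706 × 1.075 × 1.012 × 1.035 × 1.028 × 1.029 × 1.0167 ≈ 1.29646.
Nominal growth factor: 1.55400. Real growth factor = 1.55400 / 1.29646 ≈ 1.19865.
Annualized: 1.19865^(1/7) − 1 ≈ 0.02622.

2.62%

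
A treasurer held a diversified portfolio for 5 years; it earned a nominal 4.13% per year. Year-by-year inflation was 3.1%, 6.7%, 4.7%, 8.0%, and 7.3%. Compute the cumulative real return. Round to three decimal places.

-8.275%

Cumulative inflation factor: 1.031 × 1.067 × 1.047 × 1.080 × 1.073 ≈ 1.33473.
Nominal growth factor: 1.22428. Real growth factor = 1.22428 / 1.33473 ≈ 0.91725.
Total real return ≈ -8.2753%.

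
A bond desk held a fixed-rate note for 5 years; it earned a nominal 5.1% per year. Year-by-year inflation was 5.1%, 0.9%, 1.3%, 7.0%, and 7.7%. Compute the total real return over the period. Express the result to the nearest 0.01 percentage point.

3.59%

Cumulative inflation factor: 1.051 × 1.009 × 1.013 × 1.070 × 1.077 ≈ 1.23795.
Nominal growth factor: 1.28237. Real growth factor = 1.28237 / 1.23795 ≈ 1.03588.
Total real return ≈ 3.5883%.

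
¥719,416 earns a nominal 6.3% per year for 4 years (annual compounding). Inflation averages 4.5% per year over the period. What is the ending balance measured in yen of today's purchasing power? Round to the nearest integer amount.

¥770,279

Nominal value at maturity: ¥719,416 × (1 + 6.3%)^4 ≈ ¥918,572.
Price-level factor over 4 years: (1 + 4.5%)^4 ≈ 1.1925186006.
The maturity value deflated by that factor is the answer in today's purchasing power.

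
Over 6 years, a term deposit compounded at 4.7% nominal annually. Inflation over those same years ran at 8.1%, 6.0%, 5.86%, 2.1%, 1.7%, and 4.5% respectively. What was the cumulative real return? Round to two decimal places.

Cumulative inflation factor: 1.081 × 1.060 × 1.0586 × 1.021 × 1.017 × 1.045 ≈ 1.31621.
Nominal growth factor: 1.31729. Real growth factor = 1.31729 / 1.31621 ≈ 1.00081.
Total real return ≈ 0.0815%.

0.08%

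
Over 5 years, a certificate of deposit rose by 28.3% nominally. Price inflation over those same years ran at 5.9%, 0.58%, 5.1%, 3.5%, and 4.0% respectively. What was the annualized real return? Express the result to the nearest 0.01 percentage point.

1.26%

Cumulative inflation factor: 1.059 × 1.0058 × 1.051 × 1.035 × 1.040 ≈ 1.20499.
Nominal growth factor: 1.28300. Real growth factor = 1.28300 / 1.20499 ≈ 1.06474.
Annualized: 1.06474^(1/5) − 1 ≈ 0.01262.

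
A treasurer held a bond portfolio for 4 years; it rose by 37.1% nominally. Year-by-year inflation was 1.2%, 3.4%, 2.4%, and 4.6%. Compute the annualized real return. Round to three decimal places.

Cumulative inflation factor: 1.012 × 1.034 × 1.024 × 1.046 ≈ 1.12081.
Nominal growth factor: 1.37100. Real growth factor = 1.37100 / 1.12081 ≈ 1.22322.
Annualized: 1.22322^(1/4) − 1 ≈ 0.05166.

5.166%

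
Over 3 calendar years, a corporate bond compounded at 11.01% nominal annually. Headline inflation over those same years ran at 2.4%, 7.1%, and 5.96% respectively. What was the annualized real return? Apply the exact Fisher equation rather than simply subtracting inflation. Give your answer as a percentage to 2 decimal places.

5.59%

Cumulative inflation factor: 1.024 × 1.071 × 1.0596 ≈ 1.16207.
Nominal growth factor: 1.36800. Real growth factor = 1.36800 / 1.16207 ≈ 1.17721.
Annualized: 1.17721^(1/3) − 1 ≈ 0.05589.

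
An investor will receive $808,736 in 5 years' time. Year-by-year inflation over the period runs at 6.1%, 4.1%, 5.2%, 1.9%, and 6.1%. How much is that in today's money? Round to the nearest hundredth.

$643,776.85

Price-level factor over 5 years: 1.061 × 1.041 × 1.052 × 1.019 × 1.061 ≈ 1.2562365389.
Purchasing power today: $808,736 divided by that factor.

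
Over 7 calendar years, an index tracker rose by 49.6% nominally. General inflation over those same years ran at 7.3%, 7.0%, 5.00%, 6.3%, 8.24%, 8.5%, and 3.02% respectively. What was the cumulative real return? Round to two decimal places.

Cumulative inflation factor: 1.073 × 1.070 × 1.0500 × 1.063 × 1.0824 × 1.085 × 1.0302 ≈ 1.55040.
Nominal growth factor: 1.49600. Real growth factor = 1.49600 / 1.55040 ≈ 0.96491.
Total real return ≈ -3.5091%.

-3.51%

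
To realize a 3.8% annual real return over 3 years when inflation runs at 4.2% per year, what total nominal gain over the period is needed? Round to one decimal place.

Required annual nominal rate: (1+3.8%)(1+4.2%) − 1 = 8.1596%.
Cumulative over 3 years: (1 + 0.081596)^3 − 1 ≈ 0.26530.

26.5%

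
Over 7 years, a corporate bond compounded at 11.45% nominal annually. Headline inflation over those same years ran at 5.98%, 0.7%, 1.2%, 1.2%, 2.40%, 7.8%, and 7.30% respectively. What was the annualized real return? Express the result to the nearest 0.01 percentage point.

Cumulative inflation factor: 1.0598 × 1.007 × 1.012 × 1.012 × 1.0240 × 1.078 × 1.0730 ≈ 1.29459.
Nominal growth factor: 2.13580. Real growth factor = 2.13580 / 1.29459 ≈ 1.64979.
Annualized: 1.64979^(1/7) − 1 ≈ 0.07414.

7.41%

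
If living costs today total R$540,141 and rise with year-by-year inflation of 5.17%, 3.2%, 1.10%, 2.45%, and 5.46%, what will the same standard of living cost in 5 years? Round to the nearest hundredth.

Cumulative price-level factor: 1.0517 × 1.032 × 1.0110 × 1.0245 × 1.0546 ≈ 1.1855570475.
Multiplying R$540,141 by the price-level factor gives the future nominal sum.

R$640,367.97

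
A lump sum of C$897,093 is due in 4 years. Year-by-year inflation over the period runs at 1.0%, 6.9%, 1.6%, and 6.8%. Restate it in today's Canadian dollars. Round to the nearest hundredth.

C$765,726.06

Price-level factor over 4 years: 1.010 × 1.069 × 1.016 × 1.068 ≈ 1.1715586627.
Purchasing power today: C$897,093 divided by that factor.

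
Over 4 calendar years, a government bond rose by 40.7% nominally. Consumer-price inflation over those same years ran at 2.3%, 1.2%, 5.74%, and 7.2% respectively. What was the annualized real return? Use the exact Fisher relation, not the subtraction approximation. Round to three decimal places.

4.641%

Cumulative inflation factor: 1.023 × 1.012 × 1.0574 × 1.072 ≈ 1.17352.
Nominal growth factor: 1.40700. Real growth factor = 1.40700 / 1.17352 ≈ 1.19896.
Annualized: 1.19896^(1/4) − 1 ≈ 0.04641.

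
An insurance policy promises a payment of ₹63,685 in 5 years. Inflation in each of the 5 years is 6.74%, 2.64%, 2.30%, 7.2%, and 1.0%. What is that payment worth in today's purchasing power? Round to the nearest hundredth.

Price-level factor over 5 years: 1.0674 × 1.0264 × 1.0230 × 1.072 × 1.010 ≈ 1.2134884154.
Purchasing power today: ₹63,685 divided by that factor.

₹52,480.93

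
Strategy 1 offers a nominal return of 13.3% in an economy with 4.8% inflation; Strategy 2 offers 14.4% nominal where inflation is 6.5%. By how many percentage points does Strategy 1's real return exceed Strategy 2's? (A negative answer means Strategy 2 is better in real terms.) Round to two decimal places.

Strategy 1 real return: 1.133/1.048 − 1 = 8.111%.
Strategy 2 real return: 1.144/1.065 − 1 = 7.418%.
Difference: 8.111 − 7.418 = 0.693 pp.

0.69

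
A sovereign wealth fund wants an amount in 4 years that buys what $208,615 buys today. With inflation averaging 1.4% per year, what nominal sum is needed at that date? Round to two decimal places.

Cumulative price-level factor: (1+1.4%)^4 ≈ 1.0571870144.
The nominal amount required is $208,615 scaled up by that factor.

$220,545.07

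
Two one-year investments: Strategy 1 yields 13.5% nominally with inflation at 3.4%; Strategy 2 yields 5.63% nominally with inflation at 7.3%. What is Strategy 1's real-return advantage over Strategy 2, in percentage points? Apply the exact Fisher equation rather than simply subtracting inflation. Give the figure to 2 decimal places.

Strategy 1 real return: 1.135/1.034 − 1 = 9.768%.
Strategy 2 real return: 1.0563/1.073 − 1 = -1.556%.
Difference: 9.768 − (-1.556) = 11.324 pp.

11.32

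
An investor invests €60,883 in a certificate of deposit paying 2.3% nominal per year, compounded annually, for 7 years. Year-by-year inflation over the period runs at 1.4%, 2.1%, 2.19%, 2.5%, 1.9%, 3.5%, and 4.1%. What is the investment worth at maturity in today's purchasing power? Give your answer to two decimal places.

Nominal value at maturity: €60,883 × (1 + 2.3%)^7 ≈ €71,388.04.
Price-level factor over 7 years: 1.014 × 1.021 × 1.0219 × 1.025 × 1.019 × 1.035 × 1.041 ≈ 1.1905872433.
Dividing the nominal maturity value by the price-level factor gives the value in today's money.

€59,960.36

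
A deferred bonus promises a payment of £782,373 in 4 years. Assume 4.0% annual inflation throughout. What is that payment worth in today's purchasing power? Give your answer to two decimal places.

£668,775.72

Price-level factor over 4 years: (1 + 4.0%)^4 = 1.16985856.
Purchasing power today: £782,373 divided by that factor.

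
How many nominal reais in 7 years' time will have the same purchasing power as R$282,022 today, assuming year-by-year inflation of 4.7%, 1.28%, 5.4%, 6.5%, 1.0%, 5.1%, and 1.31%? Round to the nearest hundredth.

Cumulative price-level factor: 1.047 × 1.0128 × 1.054 × 1.065 × 1.010 × 1.051 × 1.0131 ≈ 1.2800796639.
Multiplying R$282,022 by the price-level factor gives the future nominal sum.

R$361,010.63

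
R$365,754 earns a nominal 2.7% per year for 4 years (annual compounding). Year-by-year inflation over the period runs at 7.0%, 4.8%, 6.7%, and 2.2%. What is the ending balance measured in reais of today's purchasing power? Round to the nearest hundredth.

Nominal value at maturity: R$365,754 × (1 + 2.7%)^4 ≈ R$406,884.23.
Price-level factor over 4 years: 1.070 × 1.048 × 1.067 × 1.022 ≈ 1.2228139246.
Dividing the nominal maturity value by the price-level factor gives the value in today's money.

R$332,744.19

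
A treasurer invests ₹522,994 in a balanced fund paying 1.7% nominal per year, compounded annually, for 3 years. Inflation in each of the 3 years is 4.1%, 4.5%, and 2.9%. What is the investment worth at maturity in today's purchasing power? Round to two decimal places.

₹491,447.55

Nominal value at maturity: ₹522,994 × (1 + 1.7%)^3 ≈ ₹550,122.70.
Price-level factor over 3 years: 1.041 × 1.045 × 1.029 = 1.119392505.
Dividing the nominal maturity value by the price-level factor gives the value in today's money.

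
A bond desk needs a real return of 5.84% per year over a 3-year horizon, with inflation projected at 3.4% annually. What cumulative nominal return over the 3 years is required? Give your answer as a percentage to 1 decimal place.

31.1%

Required annual nominal rate: (1+5.84%)(1+3.4%) − 1 = 9.43856%.
Cumulative over 3 years: (1 + 0.0943856)^3 − 1 ≈ 0.31072.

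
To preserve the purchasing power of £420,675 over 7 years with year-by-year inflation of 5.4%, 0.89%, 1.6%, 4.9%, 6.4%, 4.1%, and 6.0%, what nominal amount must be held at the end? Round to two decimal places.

£559,761.28

Cumulative price-level factor: 1.054 × 1.0089 × 1.016 × 1.049 × 1.064 × 1.041 × 1.060 ≈ 1.3306264492.
Multiplying £420,675 by the price-level factor gives the future nominal sum.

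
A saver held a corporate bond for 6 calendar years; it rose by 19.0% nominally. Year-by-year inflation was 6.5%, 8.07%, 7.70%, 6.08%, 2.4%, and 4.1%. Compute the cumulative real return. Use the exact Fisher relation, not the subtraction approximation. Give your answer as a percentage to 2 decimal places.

Cumulative inflation factor: 1.065 × 1.0807 × 1.0770 × 1.0608 × 1.024 × 1.041 ≈ 1.40170.
Nominal growth factor: 1.19000. Real growth factor = 1.19000 / 1.40170 ≈ 0.84897.
Total real return ≈ -15.1030%.

-15.10%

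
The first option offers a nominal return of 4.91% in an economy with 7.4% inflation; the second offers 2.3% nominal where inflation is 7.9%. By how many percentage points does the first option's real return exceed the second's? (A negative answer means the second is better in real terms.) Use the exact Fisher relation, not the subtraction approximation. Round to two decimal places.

2.87

The first option real return: 1.0491/1.074 − 1 = -2.318%.
The second real return: 1.023/1.079 − 1 = -5.190%.
Difference: -2.318 − (-5.190) = 2.872 pp.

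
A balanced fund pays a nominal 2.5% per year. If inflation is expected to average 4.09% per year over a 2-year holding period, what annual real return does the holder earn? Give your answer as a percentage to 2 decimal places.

With constant rates the annual real return is the same each year: (1+2.5%)/(1+4.09%) − 1 = -0.01528.

-1.53%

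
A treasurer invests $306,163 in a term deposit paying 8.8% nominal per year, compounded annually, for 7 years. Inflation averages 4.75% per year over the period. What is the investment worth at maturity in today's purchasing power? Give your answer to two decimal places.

$399,279.26

Nominal value at maturity: $306,163 × (1 + 8.8%)^7 ≈ $552,528.87.
Price-level factor over 7 years: (1 + 4.75%)^7 ≈ 1.3838155978.
Dividing the nominal maturity value by the price-level factor gives the value in today's money.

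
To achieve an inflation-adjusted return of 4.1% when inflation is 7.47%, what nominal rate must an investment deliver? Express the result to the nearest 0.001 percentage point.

By the Fisher equation, 1 + r_nom = (1 + 4.1%)(1 + 7.47%) = 1.041 × 1.0747 = 1.1187627.
So r_nom = 11.87627%.

11.876%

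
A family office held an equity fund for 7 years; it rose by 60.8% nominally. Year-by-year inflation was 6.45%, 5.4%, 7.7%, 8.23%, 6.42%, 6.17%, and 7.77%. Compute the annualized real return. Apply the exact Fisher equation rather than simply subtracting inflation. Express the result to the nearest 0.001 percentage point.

0.139%

Cumulative inflation factor: 1.0645 × 1.054 × 1.077 × 1.0823 × 1.0642 × 1.0617 × 1.0777 ≈ 1.59247.
Nominal growth factor: 1.60800. Real growth factor = 1.60800 / 1.59247 ≈ 1.00975.
Annualized: 1.00975^(1/7) − 1 ≈ 0.00139.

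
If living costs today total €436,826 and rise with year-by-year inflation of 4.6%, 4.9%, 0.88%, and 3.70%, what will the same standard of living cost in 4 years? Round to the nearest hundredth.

Cumulative price-level factor: 1.046 × 1.049 × 1.0088 × 1.0370 ≈ 1.1478654991.
Multiplying €436,826 by the price-level factor gives the future nominal sum.

€501,417.49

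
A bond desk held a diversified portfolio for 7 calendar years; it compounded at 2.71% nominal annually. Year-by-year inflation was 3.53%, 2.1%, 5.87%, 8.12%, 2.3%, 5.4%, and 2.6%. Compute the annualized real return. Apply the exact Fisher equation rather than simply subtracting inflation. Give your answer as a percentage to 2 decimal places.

-1.48%

Cumulative inflation factor: 1.0353 × 1.021 × 1.0587 × 1.0812 × 1.023 × 1.054 × 1.026 ≈ 1.33855.
Nominal growth factor: 1.20584. Real growth factor = 1.20584 / 1.33855 ≈ 0.90085.
Annualized: 0.90085^(1/7) − 1 ≈ -0.01481.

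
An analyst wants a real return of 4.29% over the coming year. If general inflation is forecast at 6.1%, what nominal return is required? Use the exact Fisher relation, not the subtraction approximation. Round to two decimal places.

By the Fisher equation, 1 + r_nom = (1 + 4.29%)(1 + 6.1%) = 1.0429 × 1.061 = 1.1065169.
So r_nom = 10.65169%.

10.65%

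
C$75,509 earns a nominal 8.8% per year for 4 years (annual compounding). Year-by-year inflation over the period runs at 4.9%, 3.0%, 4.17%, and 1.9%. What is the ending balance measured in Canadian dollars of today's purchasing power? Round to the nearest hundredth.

C$92,253.90

Nominal value at maturity: C$75,509 × (1 + 8.8%)^4 ≈ C$105,806.98.
Price-level factor over 4 years: 1.049 × 1.030 × 1.0417 × 1.019 ≈ 1.1469105854.
The maturity value deflated by that factor is the answer in today's purchasing power.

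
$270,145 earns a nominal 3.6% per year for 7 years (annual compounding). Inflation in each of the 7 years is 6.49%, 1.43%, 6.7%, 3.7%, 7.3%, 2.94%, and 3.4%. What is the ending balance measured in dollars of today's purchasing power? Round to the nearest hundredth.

Nominal value at maturity: $270,145 × (1 + 3.6%)^7 ≈ $346,031.17.
Price-level factor over 7 years: 1.0649 × 1.0143 × 1.067 × 1.037 × 1.073 × 1.0294 × 1.034 ≈ 1.3649692037.
Dividing the nominal maturity value by the price-level factor gives the value in today's money.

$253,508.41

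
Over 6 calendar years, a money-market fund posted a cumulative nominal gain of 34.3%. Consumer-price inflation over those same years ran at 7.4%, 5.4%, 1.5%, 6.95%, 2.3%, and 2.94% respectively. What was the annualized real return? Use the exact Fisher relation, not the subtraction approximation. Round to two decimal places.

0.62%

Cumulative inflation factor: 1.074 × 1.054 × 1.015 × 1.0695 × 1.023 × 1.0294 ≈ 1.29405.
Nominal growth factor: 1.34300. Real growth factor = 1.34300 / 1.29405 ≈ 1.03783.
Annualized: 1.03783^(1/6) − 1 ≈ 0.00621.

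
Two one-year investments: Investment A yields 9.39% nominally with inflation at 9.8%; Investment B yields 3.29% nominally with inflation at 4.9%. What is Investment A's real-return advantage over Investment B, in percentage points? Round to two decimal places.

Investment A real return: 1.0939/1.098 − 1 = -0.373%.
Investment B real return: 1.0329/1.049 − 1 = -1.535%.
Difference: -0.373 − (-1.535) = 1.162 pp.

1.16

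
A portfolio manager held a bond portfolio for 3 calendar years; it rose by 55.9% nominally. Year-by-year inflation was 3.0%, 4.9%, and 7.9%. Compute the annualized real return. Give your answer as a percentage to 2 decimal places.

10.17%

Cumulative inflation factor: 1.030 × 1.049 × 1.079 ≈ 1.16583.
Nominal growth factor: 1.55900. Real growth factor = 1.55900 / 1.16583 ≈ 1.33725.
Annualized: 1.33725^(1/3) − 1 ≈ 0.10172.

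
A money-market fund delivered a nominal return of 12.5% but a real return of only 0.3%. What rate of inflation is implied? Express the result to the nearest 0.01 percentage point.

From (1+r_nom) = (1+r_real)(1+π), we get 1+π = (1 + 12.5%)/(1 + 0.3%) = 1.125/1.003 ≈ 1.12164.
So π ≈ 12.1635%.

12.16%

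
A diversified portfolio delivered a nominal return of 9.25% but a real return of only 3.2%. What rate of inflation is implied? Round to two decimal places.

5.86%

From (1+r_nom) = (1+r_real)(1+π), we get 1+π = (1 + 9.25%)/(1 + 3.2%) = 1.0925/1.032 ≈ 1.05862.
So π ≈ 5.8624%.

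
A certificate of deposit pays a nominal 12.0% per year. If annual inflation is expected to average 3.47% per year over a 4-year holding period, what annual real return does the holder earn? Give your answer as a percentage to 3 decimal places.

8.244%

With constant rates the annual real return is the same each year: (1+12.0%)/(1+3.47%) − 1 = 0.08244.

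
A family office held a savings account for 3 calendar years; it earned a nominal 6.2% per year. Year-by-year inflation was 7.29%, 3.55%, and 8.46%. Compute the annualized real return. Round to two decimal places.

-0.20%

Cumulative inflation factor: 1.0729 × 1.0355 × 1.0846 ≈ 1.20498.
Nominal growth factor: 1.19777. Real growth factor = 1.19777 / 1.20498 ≈ 0.99402.
Annualized: 0.99402^(1/3) − 1 ≈ -0.00200.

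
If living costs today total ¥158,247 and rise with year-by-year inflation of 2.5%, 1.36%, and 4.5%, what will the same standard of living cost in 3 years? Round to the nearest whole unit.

¥171,808

Cumulative price-level factor: 1.025 × 1.0136 × 1.045 = 1.0856923.
Multiplying ¥158,247 by the price-level factor gives the future nominal sum.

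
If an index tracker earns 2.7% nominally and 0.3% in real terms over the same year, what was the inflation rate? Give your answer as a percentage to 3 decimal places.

2.393%

From (1+r_nom) = (1+r_real)(1+π), we get 1+π = (1 + 2.7%)/(1 + 0.3%) = 1.027/1.003 ≈ 1.02393.
So π ≈ 2.3928%.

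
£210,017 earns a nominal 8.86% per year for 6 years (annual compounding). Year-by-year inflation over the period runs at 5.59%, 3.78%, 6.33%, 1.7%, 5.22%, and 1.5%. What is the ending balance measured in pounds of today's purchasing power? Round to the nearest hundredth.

Nominal value at maturity: £210,017 × (1 + 8.86%)^6 ≈ £349,513.88.
Price-level factor over 6 years: 1.0559 × 1.0378 × 1.0633 × 1.017 × 1.0522 × 1.015 ≈ 1.2655449138.
The maturity value deflated by that factor is the answer in today's purchasing power.

£276,176.59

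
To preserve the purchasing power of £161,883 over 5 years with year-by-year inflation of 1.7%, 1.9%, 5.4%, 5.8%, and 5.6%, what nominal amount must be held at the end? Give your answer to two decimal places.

Cumulative price-level factor: 1.017 × 1.019 × 1.054 × 1.058 × 1.056 ≈ 1.2203526083.
Multiplying £161,883 by the price-level factor gives the future nominal sum.

£197,554.34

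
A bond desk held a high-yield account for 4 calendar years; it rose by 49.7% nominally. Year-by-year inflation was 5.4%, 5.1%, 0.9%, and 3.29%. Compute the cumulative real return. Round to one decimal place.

Cumulative inflation factor: 1.054 × 1.051 × 1.009 × 1.0329 ≈ 1.15450.
Nominal growth factor: 1.49700. Real growth factor = 1.49700 / 1.15450 ≈ 1.29667.
Total real return ≈ 29.6669%.

29.7%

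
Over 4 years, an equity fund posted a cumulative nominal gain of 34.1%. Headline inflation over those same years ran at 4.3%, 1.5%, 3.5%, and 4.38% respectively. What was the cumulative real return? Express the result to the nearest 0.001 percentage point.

Cumulative inflation factor: 1.043 × 1.015 × 1.035 × 1.0438 ≈ 1.14369.
Nominal growth factor: 1.34100. Real growth factor = 1.34100 / 1.14369 ≈ 1.17252.
Total real return ≈ 17.2521%.

17.252%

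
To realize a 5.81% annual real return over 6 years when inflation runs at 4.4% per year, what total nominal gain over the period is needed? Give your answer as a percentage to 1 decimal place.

81.7%

Required annual nominal rate: (1+5.81%)(1+4.4%) − 1 = 10.46564%.
Cumulative over 6 years: (1 + 0.1046564)^6 − 1 ≈ 0.81703.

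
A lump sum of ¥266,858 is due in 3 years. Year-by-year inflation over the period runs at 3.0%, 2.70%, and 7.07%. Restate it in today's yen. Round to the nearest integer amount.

Price-level factor over 3 years: 1.030 × 1.0270 × 1.0707 = 1.132597167.
Purchasing power today: ¥266,858 divided by that factor.

¥235,616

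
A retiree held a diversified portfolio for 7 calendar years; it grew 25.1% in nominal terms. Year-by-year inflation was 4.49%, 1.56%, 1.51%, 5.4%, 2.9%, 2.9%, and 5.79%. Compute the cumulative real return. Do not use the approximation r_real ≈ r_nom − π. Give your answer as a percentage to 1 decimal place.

Cumulative inflation factor: 1.0449 × 1.0156 × 1.0151 × 1.054 × 1.029 × 1.029 × 1.0579 ≈ 1.27181.
Nominal growth factor: 1.25100. Real growth factor = 1.25100 / 1.27181 ≈ 0.98364.
Total real return ≈ -1.6362%.

-1.6%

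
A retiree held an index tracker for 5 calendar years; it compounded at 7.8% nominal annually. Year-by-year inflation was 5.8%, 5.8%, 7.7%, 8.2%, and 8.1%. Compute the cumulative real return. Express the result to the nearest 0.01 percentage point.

3.24%

Cumulative inflation factor: 1.058 × 1.058 × 1.077 × 1.082 × 1.081 ≈ 1.41007.
Nominal growth factor: 1.45577. Real growth factor = 1.45577 / 1.41007 ≈ 1.03241.
Total real return ≈ 3.2414%.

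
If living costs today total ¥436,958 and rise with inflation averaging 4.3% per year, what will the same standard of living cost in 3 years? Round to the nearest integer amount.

Cumulative price-level factor: (1+4.3%)^3 = 1.134626507.
Multiplying ¥436,958 by the price-level factor gives the future nominal sum.

¥495,784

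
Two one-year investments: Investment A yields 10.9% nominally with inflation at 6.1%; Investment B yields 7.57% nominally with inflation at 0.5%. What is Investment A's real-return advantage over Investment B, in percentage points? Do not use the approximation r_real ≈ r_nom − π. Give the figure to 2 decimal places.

Investment A real return: 1.109/1.061 − 1 = 4.524%.
Investment B real return: 1.0757/1.005 − 1 = 7.035%.
Difference: 4.524 − 7.035 = -2.511 pp.

-2.51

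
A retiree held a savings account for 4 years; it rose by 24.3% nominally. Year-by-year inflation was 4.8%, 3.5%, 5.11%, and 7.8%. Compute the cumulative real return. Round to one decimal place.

1.1%

Cumulative inflation factor: 1.048 × 1.035 × 1.0511 × 1.078 ≈ 1.22904.
Nominal growth factor: 1.24300. Real growth factor = 1.24300 / 1.22904 ≈ 1.01136.
Total real return ≈ 1.1362%.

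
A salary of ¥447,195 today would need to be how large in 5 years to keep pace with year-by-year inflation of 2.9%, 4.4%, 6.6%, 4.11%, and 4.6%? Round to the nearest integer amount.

¥557,692

Cumulative price-level factor: 1.029 × 1.044 × 1.066 × 1.0411 × 1.046 ≈ 1.2470883125.
The nominal amount required is ¥447,195 scaled up by that factor.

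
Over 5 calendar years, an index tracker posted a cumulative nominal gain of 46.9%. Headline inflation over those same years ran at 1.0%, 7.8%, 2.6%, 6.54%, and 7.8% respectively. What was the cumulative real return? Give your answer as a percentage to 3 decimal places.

14.499%

Cumulative inflation factor: 1.010 × 1.078 × 1.026 × 1.0654 × 1.078 ≈ 1.28298.
Nominal growth factor: 1.46900. Real growth factor = 1.46900 / 1.28298 ≈ 1.14499.
Total real return ≈ 14.4993%.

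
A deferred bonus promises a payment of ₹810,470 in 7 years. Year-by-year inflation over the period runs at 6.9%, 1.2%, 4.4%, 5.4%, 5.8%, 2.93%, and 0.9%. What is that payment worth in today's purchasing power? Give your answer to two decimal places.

Price-level factor over 7 years: 1.069 × 1.012 × 1.044 × 1.054 × 1.058 × 1.0293 × 1.009 ≈ 1.3080312927.
Purchasing power today: ₹810,470 divided by that factor.

₹619,610.56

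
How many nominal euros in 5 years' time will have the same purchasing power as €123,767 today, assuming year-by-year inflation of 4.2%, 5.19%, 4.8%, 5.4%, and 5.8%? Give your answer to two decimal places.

€158,538.45

Cumulative price-level factor: 1.042 × 1.0519 × 1.048 × 1.054 × 1.058 ≈ 1.2809427952.
The nominal amount required is €123,767 scaled up by that factor.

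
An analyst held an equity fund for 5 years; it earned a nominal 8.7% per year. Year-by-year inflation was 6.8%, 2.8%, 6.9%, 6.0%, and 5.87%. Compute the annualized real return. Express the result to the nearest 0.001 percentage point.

Cumulative inflation factor: 1.068 × 1.028 × 1.069 × 1.060 × 1.0587 ≈ 1.31711.
Nominal growth factor: 1.51757. Real growth factor = 1.51757 / 1.31711 ≈ 1.15220.
Annualized: 1.15220^(1/5) − 1 ≈ 0.02874.

2.874%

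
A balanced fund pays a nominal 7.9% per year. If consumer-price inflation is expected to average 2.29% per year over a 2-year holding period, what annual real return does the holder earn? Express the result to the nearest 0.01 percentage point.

With constant rates the annual real return is the same each year: (1+7.9%)/(1+2.29%) − 1 = 0.05484.

5.48%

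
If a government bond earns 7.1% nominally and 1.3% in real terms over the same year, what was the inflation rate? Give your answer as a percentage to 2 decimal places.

5.73%

From (1+r_nom) = (1+r_real)(1+π), we get 1+π = (1 + 7.1%)/(1 + 1.3%) = 1.071/1.013 ≈ 1.05726.
So π ≈ 5.7256%.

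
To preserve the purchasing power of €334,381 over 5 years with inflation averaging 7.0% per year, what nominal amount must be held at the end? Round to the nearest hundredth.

Cumulative price-level factor: (1+7.0%)^5 = 1.4025517307.
The nominal amount required is €334,381 scaled up by that factor.

€468,986.65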